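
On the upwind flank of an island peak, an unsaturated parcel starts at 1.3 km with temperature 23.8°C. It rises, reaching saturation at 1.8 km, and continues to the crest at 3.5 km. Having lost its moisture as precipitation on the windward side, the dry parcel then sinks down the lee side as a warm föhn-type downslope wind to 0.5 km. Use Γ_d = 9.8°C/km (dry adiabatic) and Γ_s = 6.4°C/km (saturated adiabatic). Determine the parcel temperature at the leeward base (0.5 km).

37.42°C

1300 → 1800 m (dry, 9.8°C/km): ΔT = -9.8 × 0.5 = -4.9°C → T = 18.9°C
1800 → 3500 m (saturated, 6.4°C/km): ΔT = -6.4 × 1.7 = -10.88°C → T = 8.02°C
3500 → 500 m (dry descent, 9.8°C/km): ΔT = +9.8 × 3 = +29.4°C → T = 37.42°C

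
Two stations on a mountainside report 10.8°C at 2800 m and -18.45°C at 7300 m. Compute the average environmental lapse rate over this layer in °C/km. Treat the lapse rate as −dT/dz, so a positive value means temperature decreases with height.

6.5°C/km

Γ = −ΔT/Δz = (10.8 − (-18.45)) / (7300 − 2800) m
  = 29.25°C / 4.5 km = 6.5°C/km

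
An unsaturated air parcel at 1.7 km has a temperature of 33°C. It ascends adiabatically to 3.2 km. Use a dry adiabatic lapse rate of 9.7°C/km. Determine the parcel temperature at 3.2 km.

Dry adiabatic to 3200 m: -9.7 × 1.5 km = -14.55°C, so T = 18.45°C.

18.45°C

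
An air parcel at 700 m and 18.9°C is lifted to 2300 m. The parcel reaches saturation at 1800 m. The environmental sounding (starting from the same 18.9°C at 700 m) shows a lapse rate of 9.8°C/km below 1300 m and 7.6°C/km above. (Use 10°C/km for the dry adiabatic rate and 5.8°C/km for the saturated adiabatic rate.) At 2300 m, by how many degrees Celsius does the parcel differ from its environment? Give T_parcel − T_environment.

-0.42°C (parcel cooler than environment)

Parcel:
  700–1800 m, dry: Δz = 1.1 km ⇒ ΔT = -11°C; T = 7.9°C
  1800–2300 m, saturated: Δz = 0.5 km ⇒ ΔT = -2.9°C; T = 5°C
Environment:
  700–1300 m, environment, lower layer: Δz = 0.6 km ⇒ ΔT = -5.88°C; T = 13.02°C
  1300–2300 m, environment, upper layer: Δz = 1 km ⇒ ΔT = -7.6°C; T = 5.42°C
T_parcel − T_env = 5 − 5.42 = -0.42°C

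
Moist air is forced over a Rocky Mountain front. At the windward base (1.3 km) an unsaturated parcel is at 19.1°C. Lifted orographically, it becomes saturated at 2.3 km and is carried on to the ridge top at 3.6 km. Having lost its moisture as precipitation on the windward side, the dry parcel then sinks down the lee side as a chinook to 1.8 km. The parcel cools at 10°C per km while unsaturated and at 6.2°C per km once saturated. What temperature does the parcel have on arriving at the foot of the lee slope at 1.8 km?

1300 → 2300 m (dry, 10°C/km): ΔT = -10 × 1 = -10°C → T = 9.1°C
2300 → 3600 m (saturated, 6.2°C/km): ΔT = -6.2 × 1.3 = -8.06°C → T = 1.04°C
3600 → 1800 m (dry descent, 10°C/km): ΔT = +10 × 1.8 = +18°C → T = 19.04°C

19.04°C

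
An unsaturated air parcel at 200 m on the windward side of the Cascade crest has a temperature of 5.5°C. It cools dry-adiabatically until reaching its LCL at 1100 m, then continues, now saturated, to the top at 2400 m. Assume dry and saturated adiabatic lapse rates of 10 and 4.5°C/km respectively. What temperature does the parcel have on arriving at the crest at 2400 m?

-9.35°C

Dry to 1100 m: -10 × 0.9 km = -9°C, so T = -3.5°C.
Saturated to 2400 m: -4.5 × 1.3 km = -5.85°C, so T = -9.35°C.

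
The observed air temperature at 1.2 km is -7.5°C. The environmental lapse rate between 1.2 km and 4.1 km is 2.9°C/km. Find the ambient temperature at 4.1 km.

1200 → 4100 m (environmental, 2.9°C/km): ΔT = -2.9 × 2.9 = -8.41°C → T = -15.91°C

-15.91°C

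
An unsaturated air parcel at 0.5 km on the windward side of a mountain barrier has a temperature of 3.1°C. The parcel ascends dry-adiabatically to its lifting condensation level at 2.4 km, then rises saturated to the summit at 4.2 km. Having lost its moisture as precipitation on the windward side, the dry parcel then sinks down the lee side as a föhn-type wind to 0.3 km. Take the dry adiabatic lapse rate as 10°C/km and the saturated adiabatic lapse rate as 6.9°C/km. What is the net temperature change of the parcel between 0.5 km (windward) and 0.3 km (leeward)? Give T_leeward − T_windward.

Dry to 2400 m: -10 × 1.9 km = -19°C, so T = -15.9°C.
Saturated to 4200 m: -6.9 × 1.8 km = -12.42°C, so T = -28.32°C.
Dry descent to 300 m: +10 × 3.9 km = +39°C, so T = 10.68°C.
Net change vs windward start: 10.68 − 3.1 = +7.58°C

+7.58°C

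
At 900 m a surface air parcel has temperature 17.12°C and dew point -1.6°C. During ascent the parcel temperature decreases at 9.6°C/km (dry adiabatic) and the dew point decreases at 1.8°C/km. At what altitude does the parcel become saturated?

T and T_d converge at 9.6 − 1.8 = 7.8°C per km
Height above start = (17.12 − (-1.6)) / 7.8 = 2.4 km
LCL altitude = 900 m + 2400 m = 3300 m

3300 m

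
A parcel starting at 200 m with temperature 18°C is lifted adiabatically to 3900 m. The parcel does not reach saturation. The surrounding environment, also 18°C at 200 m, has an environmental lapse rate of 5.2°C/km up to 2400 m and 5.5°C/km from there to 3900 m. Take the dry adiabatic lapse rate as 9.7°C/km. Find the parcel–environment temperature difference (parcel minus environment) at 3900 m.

-16.2°C (parcel cooler than environment)

Parcel:
  200 → 3900 m (dry, 9.7°C/km): ΔT = -9.7 × 3.7 = -35.89°C → T = -17.89°C
Environment:
  200 → 2400 m (environment, lower layer, 5.2°C/km): ΔT = -5.2 × 2.2 = -11.44°C → T = 6.56°C
  2400 → 3900 m (environment, upper layer, 5.5°C/km): ΔT = -5.5 × 1.5 = -8.25°C → T = -1.69°C
T_parcel − T_env = -17.89 − (-1.69) = -16.2°C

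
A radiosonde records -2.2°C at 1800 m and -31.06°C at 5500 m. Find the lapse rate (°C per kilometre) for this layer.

Γ = −ΔT/Δz = (-2.2 − (-31.06)) / (5500 − 1800) m
  = 28.86°C / 3.7 km = 7.8°C/km

7.8°C/km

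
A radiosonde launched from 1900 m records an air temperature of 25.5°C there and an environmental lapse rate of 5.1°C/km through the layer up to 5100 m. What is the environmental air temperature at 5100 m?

9.18°C

1900–5100 m, environmental: Δz = 3.2 km ⇒ ΔT = -16.32°C; T = 9.18°C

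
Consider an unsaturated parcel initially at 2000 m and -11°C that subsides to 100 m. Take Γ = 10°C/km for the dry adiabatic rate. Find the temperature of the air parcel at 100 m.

8°C

From 2000 m to 100 m (dry adiabatic): warms by 10 × 1.9 = 19°C, giving 8°C.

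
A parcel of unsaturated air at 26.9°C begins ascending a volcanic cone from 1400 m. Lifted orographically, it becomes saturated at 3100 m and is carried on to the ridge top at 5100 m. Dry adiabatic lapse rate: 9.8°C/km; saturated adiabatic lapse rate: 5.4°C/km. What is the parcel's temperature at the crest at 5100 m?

-0.56°C

1400 → 3100 m (dry, 9.8°C/km): ΔT = -9.8 × 1.7 = -16.66°C → T = 10.24°C
3100 → 5100 m (saturated, 5.4°C/km): ΔT = -5.4 × 2 = -10.8°C → T = -0.56°C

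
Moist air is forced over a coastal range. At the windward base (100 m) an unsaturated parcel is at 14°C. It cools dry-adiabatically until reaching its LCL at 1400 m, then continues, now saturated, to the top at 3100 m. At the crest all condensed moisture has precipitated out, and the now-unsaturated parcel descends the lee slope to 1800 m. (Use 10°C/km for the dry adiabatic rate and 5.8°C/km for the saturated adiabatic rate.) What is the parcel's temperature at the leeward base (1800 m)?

100 → 1400 m (dry, 10°C/km): ΔT = -10 × 1.3 = -13°C → T = 1°C
1400 → 3100 m (saturated, 5.8°C/km): ΔT = -5.8 × 1.7 = -9.86°C → T = -8.86°C
3100 → 1800 m (dry descent, 10°C/km): ΔT = +10 × 1.3 = +13°C → T = 4.14°C

4.14°C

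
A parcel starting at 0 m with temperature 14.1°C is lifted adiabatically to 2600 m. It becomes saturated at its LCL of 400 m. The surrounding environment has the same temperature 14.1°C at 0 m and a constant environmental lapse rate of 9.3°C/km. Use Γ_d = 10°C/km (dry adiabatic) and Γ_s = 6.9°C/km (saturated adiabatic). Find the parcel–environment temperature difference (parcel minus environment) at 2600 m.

Parcel:
  Dry to 400 m: -10 × 0.4 km = -4°C, so T = 10.1°C.
  Saturated to 2600 m: -6.9 × 2.2 km = -15.18°C, so T = -5.08°C.
Environment:
  Environment to 2600 m: -9.3 × 2.6 km = -24.18°C, so T = -10.08°C.
T_parcel − T_env = -5.08 − (-10.08) = +5°C

+5°C (parcel warmer than environment)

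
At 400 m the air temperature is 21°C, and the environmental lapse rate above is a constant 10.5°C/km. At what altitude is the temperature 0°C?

Height above start = (21 − 0) / 10.5 = 2 km
Altitude = 400 m + 2000 m = 2400 m

2400 m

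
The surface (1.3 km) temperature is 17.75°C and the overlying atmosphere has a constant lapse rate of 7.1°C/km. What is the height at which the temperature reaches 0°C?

Height above start = (17.75 − 0) / 7.1 = 2.5 km
Altitude = 1300 m + 2500 m = 3800 m

3.8 km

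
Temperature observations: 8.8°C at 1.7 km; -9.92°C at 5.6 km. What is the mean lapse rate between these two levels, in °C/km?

Γ = −ΔT/Δz = (8.8 − (-9.92)) / (5600 − 1700) m
  = 18.72°C / 3.9 km = 4.8°C/km

4.8°C/km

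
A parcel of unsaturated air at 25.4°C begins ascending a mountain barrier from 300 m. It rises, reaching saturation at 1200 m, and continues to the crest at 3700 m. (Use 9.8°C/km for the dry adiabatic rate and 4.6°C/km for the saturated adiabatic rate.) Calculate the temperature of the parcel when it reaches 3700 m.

5.08°C

Dry to 1200 m: -9.8 × 0.9 km = -8.82°C, so T = 16.58°C.
Saturated to 3700 m: -4.6 × 2.5 km = -11.5°C, so T = 5.08°C.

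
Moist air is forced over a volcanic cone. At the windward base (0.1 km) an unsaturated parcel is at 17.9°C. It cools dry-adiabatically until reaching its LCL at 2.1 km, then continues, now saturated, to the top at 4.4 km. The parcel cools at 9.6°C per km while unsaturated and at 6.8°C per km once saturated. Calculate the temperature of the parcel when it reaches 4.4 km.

-16.94°C

100–2100 m, dry: Δz = 2 km ⇒ ΔT = -19.2°C; T = -1.3°C
2100–4400 m, saturated: Δz = 2.3 km ⇒ ΔT = -15.64°C; T = -16.94°C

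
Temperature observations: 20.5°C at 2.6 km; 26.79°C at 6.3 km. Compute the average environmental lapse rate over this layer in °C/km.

-1.7°C/km

Γ = −ΔT/Δz = (20.5 − 26.79) / (6300 − 2600) m
  = -6.29°C / 3.7 km = -1.7°C/km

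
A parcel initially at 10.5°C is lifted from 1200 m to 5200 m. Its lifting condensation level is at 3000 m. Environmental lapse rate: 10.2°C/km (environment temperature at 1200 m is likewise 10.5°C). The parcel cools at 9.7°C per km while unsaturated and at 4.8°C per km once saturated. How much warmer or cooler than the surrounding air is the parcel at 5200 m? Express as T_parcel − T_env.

+12.78°C (parcel warmer than environment)

Parcel:
  1200–3000 m, dry: Δz = 1.8 km ⇒ ΔT = -17.46°C; T = -6.96°C
  3000–5200 m, saturated: Δz = 2.2 km ⇒ ΔT = -10.56°C; T = -17.52°C
Environment:
  1200–5200 m, environment: Δz = 4 km ⇒ ΔT = -40.8°C; T = -30.3°C
T_parcel − T_env = -17.52 − (-30.3) = +12.78°C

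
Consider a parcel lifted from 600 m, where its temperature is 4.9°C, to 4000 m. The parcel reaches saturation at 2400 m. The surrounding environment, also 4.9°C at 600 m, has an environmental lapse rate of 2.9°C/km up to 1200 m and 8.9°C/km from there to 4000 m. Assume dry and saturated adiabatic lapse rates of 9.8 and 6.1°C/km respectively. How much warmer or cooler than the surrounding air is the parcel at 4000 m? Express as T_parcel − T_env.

Parcel:
  600–2400 m, dry: Δz = 1.8 km ⇒ ΔT = -17.64°C; T = -12.74°C
  2400–4000 m, saturated: Δz = 1.6 km ⇒ ΔT = -9.76°C; T = -22.5°C
Environment:
  600–1200 m, environment, lower layer: Δz = 0.6 km ⇒ ΔT = -1.74°C; T = 3.16°C
  1200–4000 m, environment, upper layer: Δz = 2.8 km ⇒ ΔT = -24.92°C; T = -21.76°C
T_parcel − T_env = -22.5 − (-21.76) = -0.74°C

-0.74°C (parcel cooler than environment)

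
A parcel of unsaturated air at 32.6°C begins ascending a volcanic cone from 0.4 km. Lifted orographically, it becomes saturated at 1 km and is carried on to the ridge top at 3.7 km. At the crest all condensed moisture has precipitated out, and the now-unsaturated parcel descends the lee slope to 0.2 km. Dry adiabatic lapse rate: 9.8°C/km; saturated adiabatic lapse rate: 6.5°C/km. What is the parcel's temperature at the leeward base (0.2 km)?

43.47°C

Dry to 1000 m: -9.8 × 0.6 km = -5.88°C, so T = 26.72°C.
Saturated to 3700 m: -6.5 × 2.7 km = -17.55°C, so T = 9.17°C.
Dry descent to 200 m: +9.8 × 3.5 km = +34.3°C, so T = 43.47°C.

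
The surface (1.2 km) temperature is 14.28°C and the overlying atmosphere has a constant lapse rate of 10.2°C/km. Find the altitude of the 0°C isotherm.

Height above start = (14.28 − 0) / 10.2 = 1.4 km
Altitude = 1200 m + 1400 m = 2600 m

2.6 km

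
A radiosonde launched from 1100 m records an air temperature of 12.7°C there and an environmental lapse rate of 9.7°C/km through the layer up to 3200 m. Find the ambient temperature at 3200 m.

-7.67°C

Environmental to 3200 m: -9.7 × 2.1 km = -20.37°C, so T = -7.67°C.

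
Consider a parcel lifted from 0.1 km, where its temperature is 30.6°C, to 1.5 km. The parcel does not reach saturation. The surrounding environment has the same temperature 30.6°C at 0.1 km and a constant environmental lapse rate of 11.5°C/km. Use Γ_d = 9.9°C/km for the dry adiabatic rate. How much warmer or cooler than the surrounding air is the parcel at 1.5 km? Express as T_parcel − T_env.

Parcel:
  100 → 1500 m (dry, 9.9°C/km): ΔT = -9.9 × 1.4 = -13.86°C → T = 16.74°C
Environment:
  100 → 1500 m (environment, 11.5°C/km): ΔT = -11.5 × 1.4 = -16.1°C → T = 14.5°C
T_parcel − T_env = 16.74 − 14.5 = +2.24°C

+2.24°C (parcel warmer than environment)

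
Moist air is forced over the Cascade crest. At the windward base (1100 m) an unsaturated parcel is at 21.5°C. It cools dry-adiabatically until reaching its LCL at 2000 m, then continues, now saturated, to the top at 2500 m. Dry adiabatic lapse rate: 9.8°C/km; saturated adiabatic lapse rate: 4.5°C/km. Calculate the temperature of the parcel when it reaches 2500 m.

10.43°C

Dry to 2000 m: -9.8 × 0.9 km = -8.82°C, so T = 12.68°C.
Saturated to 2500 m: -4.5 × 0.5 km = -2.25°C, so T = 10.43°C.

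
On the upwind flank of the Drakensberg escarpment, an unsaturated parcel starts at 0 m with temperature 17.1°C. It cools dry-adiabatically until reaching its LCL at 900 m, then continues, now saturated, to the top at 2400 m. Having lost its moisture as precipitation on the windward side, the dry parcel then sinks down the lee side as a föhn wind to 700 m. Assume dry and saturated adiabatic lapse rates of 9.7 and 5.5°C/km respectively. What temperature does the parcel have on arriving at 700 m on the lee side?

16.61°C

0–900 m, dry: Δz = 0.9 km ⇒ ΔT = -8.73°C; T = 8.37°C
900–2400 m, saturated: Δz = 1.5 km ⇒ ΔT = -8.25°C; T = 0.12°C
2400–700 m, dry descent: Δz = 1.7 km ⇒ ΔT = +16.49°C; T = 16.61°C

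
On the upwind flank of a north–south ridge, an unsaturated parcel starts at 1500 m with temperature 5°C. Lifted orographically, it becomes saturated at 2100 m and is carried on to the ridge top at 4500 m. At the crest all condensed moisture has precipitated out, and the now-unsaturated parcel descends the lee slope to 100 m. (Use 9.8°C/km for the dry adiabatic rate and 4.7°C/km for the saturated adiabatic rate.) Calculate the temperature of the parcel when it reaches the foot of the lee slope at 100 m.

30.96°C

From 1500 m to 2100 m (dry): cools by 9.8 × 0.6 = 5.88°C, giving -0.88°C.
From 2100 m to 4500 m (saturated): cools by 4.7 × 2.4 = 11.28°C, giving -12.16°C.
From 4500 m to 100 m (dry descent): warms by 9.8 × 4.4 = 43.12°C, giving 30.96°C.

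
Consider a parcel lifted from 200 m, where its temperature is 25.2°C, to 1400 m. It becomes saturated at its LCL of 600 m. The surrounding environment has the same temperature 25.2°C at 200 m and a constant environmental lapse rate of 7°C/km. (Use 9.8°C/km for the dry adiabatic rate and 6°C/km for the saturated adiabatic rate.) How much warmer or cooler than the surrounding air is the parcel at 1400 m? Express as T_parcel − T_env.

Parcel:
  Dry to 600 m: -9.8 × 0.4 km = -3.92°C, so T = 21.28°C.
  Saturated to 1400 m: -6 × 0.8 km = -4.8°C, so T = 16.48°C.
Environment:
  Environment to 1400 m: -7 × 1.2 km = -8.4°C, so T = 16.8°C.
T_parcel − T_env = 16.48 − 16.8 = -0.32°C

-0.32°C (parcel cooler than environment)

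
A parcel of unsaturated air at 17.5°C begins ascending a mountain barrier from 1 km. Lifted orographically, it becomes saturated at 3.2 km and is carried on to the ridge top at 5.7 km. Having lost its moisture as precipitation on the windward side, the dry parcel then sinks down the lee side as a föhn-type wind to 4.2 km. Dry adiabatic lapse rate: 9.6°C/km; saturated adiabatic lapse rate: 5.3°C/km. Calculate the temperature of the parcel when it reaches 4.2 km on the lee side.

1000 → 3200 m (dry, 9.6°C/km): ΔT = -9.6 × 2.2 = -21.12°C → T = -3.62°C
3200 → 5700 m (saturated, 5.3°C/km): ΔT = -5.3 × 2.5 = -13.25°C → T = -16.87°C
5700 → 4200 m (dry descent, 9.6°C/km): ΔT = +9.6 × 1.5 = +14.4°C → T = -2.47°C

-2.47°C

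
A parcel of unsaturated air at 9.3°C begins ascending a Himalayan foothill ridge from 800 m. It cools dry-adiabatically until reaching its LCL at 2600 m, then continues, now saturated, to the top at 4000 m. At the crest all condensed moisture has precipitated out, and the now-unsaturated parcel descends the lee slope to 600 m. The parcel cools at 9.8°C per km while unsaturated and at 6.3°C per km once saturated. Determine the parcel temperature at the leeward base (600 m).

Dry to 2600 m: -9.8 × 1.8 km = -17.64°C, so T = -8.34°C.
Saturated to 4000 m: -6.3 × 1.4 km = -8.82°C, so T = -17.16°C.
Dry descent to 600 m: +9.8 × 3.4 km = +33.32°C, so T = 16.16°C.

16.16°C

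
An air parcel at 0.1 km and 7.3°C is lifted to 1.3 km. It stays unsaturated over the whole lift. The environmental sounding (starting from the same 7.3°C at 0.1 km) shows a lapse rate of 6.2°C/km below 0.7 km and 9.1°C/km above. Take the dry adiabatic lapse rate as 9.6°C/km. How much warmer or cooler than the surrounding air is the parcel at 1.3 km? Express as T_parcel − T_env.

-2.34°C (parcel cooler than environment)

Parcel:
  100–1300 m, dry: Δz = 1.2 km ⇒ ΔT = -11.52°C; T = -4.22°C
Environment:
  100–700 m, environment, lower layer: Δz = 0.6 km ⇒ ΔT = -3.72°C; T = 3.58°C
  700–1300 m, environment, upper layer: Δz = 0.6 km ⇒ ΔT = -5.46°C; T = -1.88°C
T_parcel − T_env = -4.22 − (-1.88) = -2.34°C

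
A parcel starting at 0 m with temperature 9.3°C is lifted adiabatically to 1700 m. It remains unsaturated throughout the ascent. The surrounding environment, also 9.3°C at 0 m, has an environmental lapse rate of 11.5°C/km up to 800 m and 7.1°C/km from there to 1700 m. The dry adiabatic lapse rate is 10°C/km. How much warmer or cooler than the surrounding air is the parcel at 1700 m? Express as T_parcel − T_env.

-1.41°C (parcel cooler than environment)

Parcel:
  From 0 m to 1700 m (dry): cools by 10 × 1.7 = 17°C, giving -7.7°C.
Environment:
  From 0 m to 800 m (environment, lower layer): cools by 11.5 × 0.8 = 9.2°C, giving 0.1°C.
  From 800 m to 1700 m (environment, upper layer): cools by 7.1 × 0.9 = 6.39°C, giving -6.29°C.
T_parcel − T_env = -7.7 − (-6.29) = -1.41°C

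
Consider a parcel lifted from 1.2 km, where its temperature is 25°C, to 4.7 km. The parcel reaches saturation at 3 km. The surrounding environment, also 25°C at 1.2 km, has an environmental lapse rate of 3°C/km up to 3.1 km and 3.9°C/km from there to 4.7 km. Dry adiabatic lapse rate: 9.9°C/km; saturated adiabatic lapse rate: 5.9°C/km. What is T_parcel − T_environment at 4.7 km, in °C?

-15.91°C (parcel cooler than environment)

Parcel:
  1200–3000 m, dry: Δz = 1.8 km ⇒ ΔT = -17.82°C; T = 7.18°C
  3000–4700 m, saturated: Δz = 1.7 km ⇒ ΔT = -10.03°C; T = -2.85°C
Environment:
  1200–3100 m, environment, lower layer: Δz = 1.9 km ⇒ ΔT = -5.7°C; T = 19.3°C
  3100–4700 m, environment, upper layer: Δz = 1.6 km ⇒ ΔT = -6.24°C; T = 13.06°C
T_parcel − T_env = -2.85 − 13.06 = -15.91°C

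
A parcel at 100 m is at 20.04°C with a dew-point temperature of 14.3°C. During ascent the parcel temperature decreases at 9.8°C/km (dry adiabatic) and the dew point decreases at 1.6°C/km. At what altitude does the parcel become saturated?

T and T_d converge at 9.8 − 1.6 = 8.2°C per km
Height above start = (20.04 − 14.3) / 8.2 = 0.7 km
LCL altitude = 100 m + 700 m = 800 m

800 m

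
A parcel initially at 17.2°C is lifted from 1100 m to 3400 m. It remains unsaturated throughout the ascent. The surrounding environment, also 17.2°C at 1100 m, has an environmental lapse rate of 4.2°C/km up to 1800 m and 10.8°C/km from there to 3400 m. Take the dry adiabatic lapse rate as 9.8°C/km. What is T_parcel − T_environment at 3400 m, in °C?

-2.32°C (parcel cooler than environment)

Parcel:
  Dry to 3400 m: -9.8 × 2.3 km = -22.54°C, so T = -5.34°C.
Environment:
  Environment, lower layer to 1800 m: -4.2 × 0.7 km = -2.94°C, so T = 14.26°C.
  Environment, upper layer to 3400 m: -10.8 × 1.6 km = -17.28°C, so T = -3.02°C.
T_parcel − T_env = -5.34 − (-3.02) = -2.32°C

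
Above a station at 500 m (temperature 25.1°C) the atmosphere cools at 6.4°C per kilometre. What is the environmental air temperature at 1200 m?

20.62°C

500–1200 m, environmental: Δz = 0.7 km ⇒ ΔT = -4.48°C; T = 20.62°C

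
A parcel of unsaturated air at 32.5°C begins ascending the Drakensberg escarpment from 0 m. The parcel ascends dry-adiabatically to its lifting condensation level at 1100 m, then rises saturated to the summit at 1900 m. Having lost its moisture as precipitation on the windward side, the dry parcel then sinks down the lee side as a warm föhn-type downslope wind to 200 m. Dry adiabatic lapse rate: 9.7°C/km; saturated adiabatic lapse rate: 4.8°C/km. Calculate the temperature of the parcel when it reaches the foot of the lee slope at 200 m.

0–1100 m, dry: Δz = 1.1 km ⇒ ΔT = -10.67°C; T = 21.83°C
1100–1900 m, saturated: Δz = 0.8 km ⇒ ΔT = -3.84°C; T = 17.99°C
1900–200 m, dry descent: Δz = 1.7 km ⇒ ΔT = +16.49°C; T = 34.48°C

34.48°C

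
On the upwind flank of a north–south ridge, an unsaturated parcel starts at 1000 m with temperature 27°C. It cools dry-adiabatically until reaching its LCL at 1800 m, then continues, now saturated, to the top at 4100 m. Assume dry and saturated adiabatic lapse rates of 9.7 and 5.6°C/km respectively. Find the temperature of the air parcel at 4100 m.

6.36°C

1000 → 1800 m (dry, 9.7°C/km): ΔT = -9.7 × 0.8 = -7.76°C → T = 19.24°C
1800 → 4100 m (saturated, 5.6°C/km): ΔT = -5.6 × 2.3 = -12.88°C → T = 6.36°C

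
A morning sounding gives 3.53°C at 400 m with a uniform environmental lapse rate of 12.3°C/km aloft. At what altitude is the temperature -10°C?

1500 m

Height above start = (3.53 − (-10)) / 12.3 = 1.1 km
Altitude = 400 m + 1100 m = 1500 m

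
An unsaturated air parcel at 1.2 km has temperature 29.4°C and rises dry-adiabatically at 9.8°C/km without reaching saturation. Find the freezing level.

Height above start = (29.4 − 0) / 9.8 = 3 km
Altitude = 1200 m + 3000 m = 4200 m

4.2 km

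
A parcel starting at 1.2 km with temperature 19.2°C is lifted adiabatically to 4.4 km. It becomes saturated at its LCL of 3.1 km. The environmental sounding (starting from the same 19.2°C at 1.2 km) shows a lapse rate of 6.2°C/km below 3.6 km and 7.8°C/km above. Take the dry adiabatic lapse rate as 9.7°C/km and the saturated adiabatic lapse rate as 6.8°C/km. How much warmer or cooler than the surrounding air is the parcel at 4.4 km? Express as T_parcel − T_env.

-6.15°C (parcel cooler than environment)

Parcel:
  1200 → 3100 m (dry, 9.7°C/km): ΔT = -9.7 × 1.9 = -18.43°C → T = 0.77°C
  3100 → 4400 m (saturated, 6.8°C/km): ΔT = -6.8 × 1.3 = -8.84°C → T = -8.07°C
Environment:
  1200 → 3600 m (environment, lower layer, 6.2°C/km): ΔT = -6.2 × 2.4 = -14.88°C → T = 4.32°C
  3600 → 4400 m (environment, upper layer, 7.8°C/km): ΔT = -7.8 × 0.8 = -6.24°C → T = -1.92°C
T_parcel − T_env = -8.07 − (-1.92) = -6.15°C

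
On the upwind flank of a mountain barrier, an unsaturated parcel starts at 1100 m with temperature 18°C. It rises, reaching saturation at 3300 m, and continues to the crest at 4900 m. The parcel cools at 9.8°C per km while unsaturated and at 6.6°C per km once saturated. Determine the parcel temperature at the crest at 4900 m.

-14.12°C

From 1100 m to 3300 m (dry): cools by 9.8 × 2.2 = 21.56°C, giving -3.56°C.
From 3300 m to 4900 m (saturated): cools by 6.6 × 1.6 = 10.56°C, giving -14.12°C.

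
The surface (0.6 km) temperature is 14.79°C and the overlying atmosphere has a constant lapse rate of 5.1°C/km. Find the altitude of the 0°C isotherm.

Height above start = (14.79 − 0) / 5.1 = 2.9 km
Altitude = 600 m + 2900 m = 3500 m

3.5 km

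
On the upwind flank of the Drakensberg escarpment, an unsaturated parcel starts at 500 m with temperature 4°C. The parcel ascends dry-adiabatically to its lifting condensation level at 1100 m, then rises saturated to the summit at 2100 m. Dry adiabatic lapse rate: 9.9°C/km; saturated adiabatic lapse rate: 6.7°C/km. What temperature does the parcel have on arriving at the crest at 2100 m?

-8.64°C

500–1100 m, dry: Δz = 0.6 km ⇒ ΔT = -5.94°C; T = -1.94°C
1100–2100 m, saturated: Δz = 1 km ⇒ ΔT = -6.7°C; T = -8.64°C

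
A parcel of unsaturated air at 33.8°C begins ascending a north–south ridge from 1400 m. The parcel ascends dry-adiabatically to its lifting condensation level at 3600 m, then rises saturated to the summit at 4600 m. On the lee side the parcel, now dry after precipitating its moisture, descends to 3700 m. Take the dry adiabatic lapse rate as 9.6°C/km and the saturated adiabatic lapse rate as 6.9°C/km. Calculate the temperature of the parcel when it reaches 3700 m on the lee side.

14.42°C

1400–3600 m, dry: Δz = 2.2 km ⇒ ΔT = -21.12°C; T = 12.68°C
3600–4600 m, saturated: Δz = 1 km ⇒ ΔT = -6.9°C; T = 5.78°C
4600–3700 m, dry descent: Δz = 0.9 km ⇒ ΔT = +8.64°C; T = 14.42°C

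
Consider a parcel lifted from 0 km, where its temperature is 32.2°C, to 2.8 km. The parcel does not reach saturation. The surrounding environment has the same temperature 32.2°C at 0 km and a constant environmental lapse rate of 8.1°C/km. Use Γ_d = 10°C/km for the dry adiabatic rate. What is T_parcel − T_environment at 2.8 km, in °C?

Parcel:
  Dry to 2800 m: -10 × 2.8 km = -28°C, so T = 4.2°C.
Environment:
  Environment to 2800 m: -8.1 × 2.8 km = -22.68°C, so T = 9.52°C.
T_parcel − T_env = 4.2 − 9.52 = -5.32°C

-5.32°C (parcel cooler than environment)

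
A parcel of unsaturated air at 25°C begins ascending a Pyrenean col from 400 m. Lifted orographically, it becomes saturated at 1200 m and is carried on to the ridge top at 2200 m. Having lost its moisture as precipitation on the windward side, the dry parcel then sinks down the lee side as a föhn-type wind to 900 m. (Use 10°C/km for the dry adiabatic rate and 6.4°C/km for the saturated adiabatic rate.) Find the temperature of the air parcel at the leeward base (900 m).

23.6°C

400 → 1200 m (dry, 10°C/km): ΔT = -10 × 0.8 = -8°C → T = 17°C
1200 → 2200 m (saturated, 6.4°C/km): ΔT = -6.4 × 1 = -6.4°C → T = 10.6°C
2200 → 900 m (dry descent, 10°C/km): ΔT = +10 × 1.3 = +13°C → T = 23.6°C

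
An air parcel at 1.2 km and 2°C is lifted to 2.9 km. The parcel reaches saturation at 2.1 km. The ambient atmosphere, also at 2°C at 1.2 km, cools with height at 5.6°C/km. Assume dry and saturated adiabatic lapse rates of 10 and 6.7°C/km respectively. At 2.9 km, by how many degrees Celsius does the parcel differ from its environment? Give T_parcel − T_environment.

-4.84°C (parcel cooler than environment)

Parcel:
  Dry to 2100 m: -10 × 0.9 km = -9°C, so T = -7°C.
  Saturated to 2900 m: -6.7 × 0.8 km = -5.36°C, so T = -12.36°C.
Environment:
  Environment to 2900 m: -5.6 × 1.7 km = -9.52°C, so T = -7.52°C.
T_parcel − T_env = -12.36 − (-7.52) = -4.84°C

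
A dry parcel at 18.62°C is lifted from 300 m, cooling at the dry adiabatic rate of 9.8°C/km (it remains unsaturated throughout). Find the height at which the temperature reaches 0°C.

2200 m

Height above start = (18.62 − 0) / 9.8 = 1.9 km
Altitude = 300 m + 1900 m = 2200 m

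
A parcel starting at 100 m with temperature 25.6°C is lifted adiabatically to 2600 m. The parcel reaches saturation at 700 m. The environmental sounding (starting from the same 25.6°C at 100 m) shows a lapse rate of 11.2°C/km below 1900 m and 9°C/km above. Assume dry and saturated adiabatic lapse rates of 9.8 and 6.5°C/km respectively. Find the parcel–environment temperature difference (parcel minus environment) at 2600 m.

+8.23°C (parcel warmer than environment)

Parcel:
  100–700 m, dry: Δz = 0.6 km ⇒ ΔT = -5.88°C; T = 19.72°C
  700–2600 m, saturated: Δz = 1.9 km ⇒ ΔT = -12.35°C; T = 7.37°C
Environment:
  100–1900 m, environment, lower layer: Δz = 1.8 km ⇒ ΔT = -20.16°C; T = 5.44°C
  1900–2600 m, environment, upper layer: Δz = 0.7 km ⇒ ΔT = -6.3°C; T = -0.86°C
T_parcel − T_env = 7.37 − (-0.86) = +8.23°C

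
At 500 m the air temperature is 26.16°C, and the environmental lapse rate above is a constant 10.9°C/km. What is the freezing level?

2900 m

Height above start = (26.16 − 0) / 10.9 = 2.4 km
Altitude = 500 m + 2400 m = 2900 m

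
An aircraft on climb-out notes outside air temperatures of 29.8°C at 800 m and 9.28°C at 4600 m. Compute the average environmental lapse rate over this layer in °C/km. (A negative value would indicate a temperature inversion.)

5.4°C/km

Γ = −ΔT/Δz = (29.8 − 9.28) / (4600 − 800) m
  = 20.52°C / 3.8 km = 5.4°C/km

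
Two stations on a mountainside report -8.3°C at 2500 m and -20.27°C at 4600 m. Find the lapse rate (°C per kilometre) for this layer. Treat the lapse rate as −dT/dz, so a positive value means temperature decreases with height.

Γ = −ΔT/Δz = (-8.3 − (-20.27)) / (4600 − 2500) m
  = 11.97°C / 2.1 km = 5.7°C/km

5.7°C/km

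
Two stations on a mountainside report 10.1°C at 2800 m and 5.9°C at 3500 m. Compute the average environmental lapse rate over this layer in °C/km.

6°C/km

Γ = −ΔT/Δz = (10.1 − 5.9) / (3500 − 2800) m
  = 4.2°C / 0.7 km = 6°C/km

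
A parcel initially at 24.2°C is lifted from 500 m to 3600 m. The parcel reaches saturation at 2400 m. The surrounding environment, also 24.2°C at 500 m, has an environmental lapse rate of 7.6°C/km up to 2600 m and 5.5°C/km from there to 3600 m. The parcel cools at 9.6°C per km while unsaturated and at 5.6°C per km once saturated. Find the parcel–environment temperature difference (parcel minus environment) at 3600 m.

Parcel:
  Dry to 2400 m: -9.6 × 1.9 km = -18.24°C, so T = 5.96°C.
  Saturated to 3600 m: -5.6 × 1.2 km = -6.72°C, so T = -0.76°C.
Environment:
  Environment, lower layer to 2600 m: -7.6 × 2.1 km = -15.96°C, so T = 8.24°C.
  Environment, upper layer to 3600 m: -5.5 × 1 km = -5.5°C, so T = 2.74°C.
T_parcel − T_env = -0.76 − 2.74 = -3.5°C

-3.5°C (parcel cooler than environment)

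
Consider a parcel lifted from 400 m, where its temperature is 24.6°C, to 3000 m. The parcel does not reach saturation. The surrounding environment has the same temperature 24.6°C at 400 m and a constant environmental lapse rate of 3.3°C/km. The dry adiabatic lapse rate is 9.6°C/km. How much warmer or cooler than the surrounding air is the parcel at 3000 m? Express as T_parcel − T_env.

Parcel:
  400 → 3000 m (dry, 9.6°C/km): ΔT = -9.6 × 2.6 = -24.96°C → T = -0.36°C
Environment:
  400 → 3000 m (environment, 3.3°C/km): ΔT = -3.3 × 2.6 = -8.58°C → T = 16.02°C
T_parcel − T_env = -0.36 − 16.02 = -16.38°C

-16.38°C (parcel cooler than environment)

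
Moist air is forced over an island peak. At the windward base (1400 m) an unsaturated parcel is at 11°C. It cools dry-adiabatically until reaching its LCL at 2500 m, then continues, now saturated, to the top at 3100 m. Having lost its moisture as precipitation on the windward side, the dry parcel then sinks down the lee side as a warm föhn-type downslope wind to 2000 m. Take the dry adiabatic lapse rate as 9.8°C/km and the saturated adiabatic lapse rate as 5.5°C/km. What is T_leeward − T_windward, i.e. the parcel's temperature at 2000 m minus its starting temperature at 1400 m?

-3.3°C

1400 → 2500 m (dry, 9.8°C/km): ΔT = -9.8 × 1.1 = -10.78°C → T = 0.22°C
2500 → 3100 m (saturated, 5.5°C/km): ΔT = -5.5 × 0.6 = -3.3°C → T = -3.08°C
3100 → 2000 m (dry descent, 9.8°C/km): ΔT = +9.8 × 1.1 = +10.78°C → T = 7.7°C
Net change vs windward start: 7.7 − 11 = -3.3°C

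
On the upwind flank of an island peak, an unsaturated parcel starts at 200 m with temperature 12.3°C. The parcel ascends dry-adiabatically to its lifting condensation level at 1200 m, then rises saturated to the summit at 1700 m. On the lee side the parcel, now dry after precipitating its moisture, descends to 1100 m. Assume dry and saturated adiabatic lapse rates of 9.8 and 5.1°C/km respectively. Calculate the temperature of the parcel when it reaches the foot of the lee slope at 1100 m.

5.83°C

From 200 m to 1200 m (dry): cools by 9.8 × 1 = 9.8°C, giving 2.5°C.
From 1200 m to 1700 m (saturated): cools by 5.1 × 0.5 = 2.55°C, giving -0.05°C.
From 1700 m to 1100 m (dry descent): warms by 9.8 × 0.6 = 5.88°C, giving 5.83°C.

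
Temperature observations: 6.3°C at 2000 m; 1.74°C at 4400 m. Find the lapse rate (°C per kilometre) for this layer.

1.9°C/km

Γ = −ΔT/Δz = (6.3 − 1.74) / (4400 − 2000) m
  = 4.56°C / 2.4 km = 1.9°C/km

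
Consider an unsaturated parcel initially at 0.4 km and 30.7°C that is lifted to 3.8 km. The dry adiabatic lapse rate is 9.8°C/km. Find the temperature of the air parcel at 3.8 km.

-2.62°C

Dry adiabatic to 3800 m: -9.8 × 3.4 km = -33.32°C, so T = -2.62°C.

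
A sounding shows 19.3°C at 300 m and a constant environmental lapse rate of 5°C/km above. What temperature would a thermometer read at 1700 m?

From 300 m to 1700 m (environmental): cools by 5 × 1.4 = 7°C, giving 12.3°C.

12.3°C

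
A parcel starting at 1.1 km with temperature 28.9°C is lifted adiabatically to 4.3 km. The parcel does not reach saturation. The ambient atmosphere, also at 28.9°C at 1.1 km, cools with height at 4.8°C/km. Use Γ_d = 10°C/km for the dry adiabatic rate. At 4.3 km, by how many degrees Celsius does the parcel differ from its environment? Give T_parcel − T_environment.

-16.64°C (parcel cooler than environment)

Parcel:
  From 1100 m to 4300 m (dry): cools by 10 × 3.2 = 32°C, giving -3.1°C.
Environment:
  From 1100 m to 4300 m (environment): cools by 4.8 × 3.2 = 15.36°C, giving 13.54°C.
T_parcel − T_env = -3.1 − 13.54 = -16.64°C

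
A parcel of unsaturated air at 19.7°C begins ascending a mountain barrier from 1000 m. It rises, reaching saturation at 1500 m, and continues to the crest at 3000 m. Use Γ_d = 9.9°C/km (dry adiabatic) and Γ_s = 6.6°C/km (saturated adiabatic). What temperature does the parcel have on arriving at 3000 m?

1000 → 1500 m (dry, 9.9°C/km): ΔT = -9.9 × 0.5 = -4.95°C → T = 14.75°C
1500 → 3000 m (saturated, 6.6°C/km): ΔT = -6.6 × 1.5 = -9.9°C → T = 4.85°C

4.85°C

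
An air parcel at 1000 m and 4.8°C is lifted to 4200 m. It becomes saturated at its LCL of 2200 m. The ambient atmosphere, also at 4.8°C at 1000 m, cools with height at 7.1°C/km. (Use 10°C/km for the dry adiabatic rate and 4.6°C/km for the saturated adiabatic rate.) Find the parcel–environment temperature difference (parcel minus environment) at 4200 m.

Parcel:
  From 1000 m to 2200 m (dry): cools by 10 × 1.2 = 12°C, giving -7.2°C.
  From 2200 m to 4200 m (saturated): cools by 4.6 × 2 = 9.2°C, giving -16.4°C.
Environment:
  From 1000 m to 4200 m (environment): cools by 7.1 × 3.2 = 22.72°C, giving -17.92°C.
T_parcel − T_env = -16.4 − (-17.92) = +1.52°C

+1.52°C (parcel warmer than environment)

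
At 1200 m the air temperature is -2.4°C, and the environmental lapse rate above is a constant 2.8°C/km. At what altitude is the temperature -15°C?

Height above start = (-2.4 − (-15)) / 2.8 = 4.5 km
Altitude = 1200 m + 4500 m = 5700 m

5700 m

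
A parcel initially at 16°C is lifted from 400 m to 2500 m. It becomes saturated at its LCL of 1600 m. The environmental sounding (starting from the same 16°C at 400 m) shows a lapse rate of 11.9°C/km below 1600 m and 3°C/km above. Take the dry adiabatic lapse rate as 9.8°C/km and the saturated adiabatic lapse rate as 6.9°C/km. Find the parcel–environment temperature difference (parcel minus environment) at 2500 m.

Parcel:
  400 → 1600 m (dry, 9.8°C/km): ΔT = -9.8 × 1.2 = -11.76°C → T = 4.24°C
  1600 → 2500 m (saturated, 6.9°C/km): ΔT = -6.9 × 0.9 = -6.21°C → T = -1.97°C
Environment:
  400 → 1600 m (environment, lower layer, 11.9°C/km): ΔT = -11.9 × 1.2 = -14.28°C → T = 1.72°C
  1600 → 2500 m (environment, upper layer, 3°C/km): ΔT = -3 × 0.9 = -2.7°C → T = -0.98°C
T_parcel − T_env = -1.97 − (-0.98) = -0.99°C

-0.99°C (parcel cooler than environment)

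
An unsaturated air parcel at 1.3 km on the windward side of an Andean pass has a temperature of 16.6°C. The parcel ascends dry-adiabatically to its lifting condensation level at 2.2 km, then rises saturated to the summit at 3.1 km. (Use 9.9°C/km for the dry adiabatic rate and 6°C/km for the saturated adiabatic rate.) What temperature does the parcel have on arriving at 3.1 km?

2.29°C

1300 → 2200 m (dry, 9.9°C/km): ΔT = -9.9 × 0.9 = -8.91°C → T = 7.69°C
2200 → 3100 m (saturated, 6°C/km): ΔT = -6 × 0.9 = -5.4°C → T = 2.29°C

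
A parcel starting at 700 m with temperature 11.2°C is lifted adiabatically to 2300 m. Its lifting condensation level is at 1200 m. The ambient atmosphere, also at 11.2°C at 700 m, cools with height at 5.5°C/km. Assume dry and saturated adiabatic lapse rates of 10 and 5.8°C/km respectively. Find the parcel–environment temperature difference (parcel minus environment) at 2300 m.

-2.58°C (parcel cooler than environment)

Parcel:
  Dry to 1200 m: -10 × 0.5 km = -5°C, so T = 6.2°C.
  Saturated to 2300 m: -5.8 × 1.1 km = -6.38°C, so T = -0.18°C.
Environment:
  Environment to 2300 m: -5.5 × 1.6 km = -8.8°C, so T = 2.4°C.
T_parcel − T_env = -0.18 − 2.4 = -2.58°C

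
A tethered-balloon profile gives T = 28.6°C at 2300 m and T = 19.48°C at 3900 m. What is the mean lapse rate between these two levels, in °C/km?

5.7°C/km

Γ = −ΔT/Δz = (28.6 − 19.48) / (3900 − 2300) m
  = 9.12°C / 1.6 km = 5.7°C/km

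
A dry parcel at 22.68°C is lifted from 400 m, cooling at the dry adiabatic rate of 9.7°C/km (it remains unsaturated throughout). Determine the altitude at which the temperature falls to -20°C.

4800 m

Height above start = (22.68 − (-20)) / 9.7 = 4.4 km
Altitude = 400 m + 4400 m = 4800 m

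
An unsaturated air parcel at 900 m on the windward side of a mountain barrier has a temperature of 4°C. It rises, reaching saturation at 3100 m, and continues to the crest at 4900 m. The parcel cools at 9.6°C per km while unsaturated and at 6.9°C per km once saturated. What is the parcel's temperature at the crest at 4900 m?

-29.54°C

Dry to 3100 m: -9.6 × 2.2 km = -21.12°C, so T = -17.12°C.
Saturated to 4900 m: -6.9 × 1.8 km = -12.42°C, so T = -29.54°C.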